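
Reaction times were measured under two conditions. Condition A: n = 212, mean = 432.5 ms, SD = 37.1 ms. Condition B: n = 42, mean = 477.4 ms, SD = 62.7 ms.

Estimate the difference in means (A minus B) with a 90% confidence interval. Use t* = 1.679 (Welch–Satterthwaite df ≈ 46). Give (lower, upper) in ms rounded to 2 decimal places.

Standard errors of each mean: 37.1/√212 = 2.5480 and 62.7/√42 = 9.6748.
SE(x̄₁ − x̄₂) = √(2.5480² + 9.6748²) = 10.0047 for independent samples with unequal variances.
With t* = 1.679, the margin is 1.679 × 10.0047 = 16.7979.
x̄₁ − x̄₂ = 432.5 − 477.4 = -44.9000; the interval is -44.9000 ± 16.7979 = (-61.70, -28.10).

(-61.70, -28.10)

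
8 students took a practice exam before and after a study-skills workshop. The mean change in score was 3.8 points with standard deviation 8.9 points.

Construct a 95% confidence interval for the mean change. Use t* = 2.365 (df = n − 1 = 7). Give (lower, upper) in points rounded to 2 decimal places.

This is a matched-pairs design, so SE = s_d/√n = 8.9/√8 = 3.1466.
Margin = 2.365 × 3.1466 = 7.4417; the interval is 3.8 ± 7.4417 = (-3.64, 11.24).

(-3.64, 11.24)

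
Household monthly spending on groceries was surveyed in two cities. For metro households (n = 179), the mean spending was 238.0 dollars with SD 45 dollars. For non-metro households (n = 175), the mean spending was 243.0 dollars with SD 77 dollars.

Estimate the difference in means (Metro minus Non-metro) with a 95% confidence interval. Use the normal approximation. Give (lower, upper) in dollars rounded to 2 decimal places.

(-18.18, 8.18)

SE₁ = s₁/√n₁ = 45/√179 = 3.3635; SE₂ = 77/√175 = 5.8207.
Independent samples, unequal variances: SE_diff = √(SE₁² + SE₂²) = √(11.31313225 + 33.88054849) = 6.7226.
z* = 1.960, so margin of error = 1.960 × 6.7226 = 13.1763.
Difference in means = 238.0 − 243.0 = -5.0000.
-5.0000 ± 13.1763 → (-18.18, 8.18).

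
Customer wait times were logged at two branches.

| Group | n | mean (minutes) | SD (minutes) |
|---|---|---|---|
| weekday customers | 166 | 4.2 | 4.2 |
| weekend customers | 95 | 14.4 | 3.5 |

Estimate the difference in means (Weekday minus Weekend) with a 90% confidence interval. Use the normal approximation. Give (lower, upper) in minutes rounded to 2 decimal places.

Per-group SEs: s₁/√n₁ = 4.2/√166 = 0.3260, s₂/√n₂ = 3.5/√95 = 0.3591.
Unpooled SE of the difference: √(0.106276 + 0.12895281) = 0.4850.
Margin of error = z* · SE = 1.645 × 0.4850 = 0.7978.
x̄₁ − x̄₂ = 4.2 − 14.4 = -10.2000.
CI: -10.2000 ± 0.7978 = (-11.00, -9.40).

(-11.00, -9.40)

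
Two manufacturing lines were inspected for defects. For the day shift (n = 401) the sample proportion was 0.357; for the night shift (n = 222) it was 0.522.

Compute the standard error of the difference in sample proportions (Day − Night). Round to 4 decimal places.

0.0412

Each SE is √(p̂(1−p̂)/n): √(0.3570·0.6430/401) = 0.02393 and √(0.5220·0.4780/222) = 0.03353.
SE(p̂₁ − p̂₂) = √(SE₁² + SE₂²) = √(0.0005726449 + 0.0011242609) = 0.04119, since the two samples are independent.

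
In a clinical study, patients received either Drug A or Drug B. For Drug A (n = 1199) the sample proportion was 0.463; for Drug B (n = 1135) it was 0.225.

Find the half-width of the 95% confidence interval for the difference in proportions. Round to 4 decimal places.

0.0372

The two standard errors are √(0.4630×0.5370/1199) = 0.01440 and √(0.2250×0.7750/1135) = 0.01239.
Because the samples are independent, SE_diff = √(0.01440² + 0.01239²) = 0.01900.
Using z* = 1.960 for 95%, ME = 1.960 × 0.01900 = 0.03724.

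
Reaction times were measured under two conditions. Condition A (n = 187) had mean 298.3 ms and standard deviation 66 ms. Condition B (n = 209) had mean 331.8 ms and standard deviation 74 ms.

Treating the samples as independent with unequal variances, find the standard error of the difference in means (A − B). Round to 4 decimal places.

Per-group SEs: s₁/√n₁ = 66/√187 = 4.8264, s₂/√n₂ = 74/√209 = 5.1187.
Unpooled SE of the difference: √(23.29413696 + 26.20108969) = 7.0353.

7.0353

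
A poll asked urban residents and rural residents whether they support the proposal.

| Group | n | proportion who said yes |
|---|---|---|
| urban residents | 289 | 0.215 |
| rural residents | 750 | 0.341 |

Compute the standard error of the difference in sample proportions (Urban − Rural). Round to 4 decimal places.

SE₁ = √(p̂₁(1−p̂₁)/n₁) = √(0.2150·0.7850/289) = 0.02417; SE₂ = √(0.3410·0.6590/750) = 0.01731.
Independent samples: SE of the difference = √(SE₁² + SE₂²) = √(0.0005841889 + 0.0002996361) = 0.02973.

0.0297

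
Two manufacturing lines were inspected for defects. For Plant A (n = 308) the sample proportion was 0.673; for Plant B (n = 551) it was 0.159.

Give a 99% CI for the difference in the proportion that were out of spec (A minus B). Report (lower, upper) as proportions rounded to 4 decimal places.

SE₁ = √(p̂₁(1−p̂₁)/n₁) = √(0.6730·0.3270/308) = 0.02673; SE₂ = √(0.1590·0.8410/551) = 0.01558.
Independent samples: SE of the difference = √(SE₁² + SE₂²) = √(0.0007144929 + 0.0002427364) = 0.03094.
z* for 99% confidence is 2.576, so the margin of error is 2.576 × 0.03094 = 0.07970.
Point estimate p̂₁ − p̂₂ = 0.6730 − 0.1590 = 0.5140.
0.5140 ± 0.07970 → (0.4343, 0.5937).

(0.4343, 0.5937)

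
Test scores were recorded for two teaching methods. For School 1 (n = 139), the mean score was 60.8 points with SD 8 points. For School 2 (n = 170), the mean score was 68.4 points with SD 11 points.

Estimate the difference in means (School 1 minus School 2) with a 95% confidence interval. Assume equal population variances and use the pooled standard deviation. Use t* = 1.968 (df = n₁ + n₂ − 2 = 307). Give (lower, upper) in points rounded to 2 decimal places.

Pooled variance s_p² = [138·8² + 169·11²] / (139+170−2) = 95.3779, so s_p = 9.7662.
SE_diff = s_p·√(1/n₁ + 1/n₂) = 9.7662·√(1/139 + 1/170) = 1.1168.
t* = 1.968; margin = 1.968 × 1.1168 = 2.1979.
Difference = 60.8 − 68.4 = -7.6000.
-7.6000 ± 2.1979 → (-9.80, -5.40).

(-9.80, -5.40)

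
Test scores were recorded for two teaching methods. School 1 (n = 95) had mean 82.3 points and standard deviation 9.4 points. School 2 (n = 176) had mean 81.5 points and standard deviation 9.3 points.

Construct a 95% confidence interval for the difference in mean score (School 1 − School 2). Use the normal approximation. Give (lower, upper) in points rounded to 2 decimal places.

SE₁ = s₁/√n₁ = 9.4/√95 = 0.9644; SE₂ = 9.3/√176 = 0.7010.
Independent samples, unequal variances: SE_diff = √(SE₁² + SE₂²) = √(0.93006736 + 0.491401) = 1.1923.
z* = 1.960, so margin of error = 1.960 × 1.1923 = 2.3369.
Difference in means = 82.3 − 81.5 = 0.8000.
0.8000 ± 2.3369 → (-1.54, 3.14).

(-1.54, 3.14)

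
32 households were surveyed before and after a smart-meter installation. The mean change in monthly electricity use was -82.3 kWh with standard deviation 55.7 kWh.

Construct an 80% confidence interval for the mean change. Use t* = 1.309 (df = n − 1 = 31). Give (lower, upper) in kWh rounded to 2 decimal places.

(-95.19, -69.41)

Paired design: SE = s_d/√n = 55.7/√32 = 9.8465.
t* = 1.309; margin of error = 1.309 × 9.8465 = 12.8891.
-82.3 ± 12.8891 → (-95.19, -69.41).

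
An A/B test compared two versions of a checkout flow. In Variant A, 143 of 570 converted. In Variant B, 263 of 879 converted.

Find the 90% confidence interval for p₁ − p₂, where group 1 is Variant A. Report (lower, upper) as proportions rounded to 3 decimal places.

(-0.088, -0.009)

p̂₁ = 143/570 = 0.2509 and p̂₂ = 263/879 = 0.2992.
SE₁ = √(p̂₁(1−p̂₁)/n₁) = √(0.2509·0.7491/570) = 0.01816; SE₂ = √(0.2992·0.7008/879) = 0.01544.
Independent samples: SE of the difference = √(SE₁² + SE₂²) = √(0.0003297856 + 0.0002383936) = 0.02384.
z* for 90% confidence is 1.645, so the margin of error is 1.645 × 0.02384 = 0.03922.
Point estimate p̂₁ − p̂₂ = 0.2509 − 0.2992 = -0.0483.
-0.0483 ± 0.03922 → (-0.088, -0.009).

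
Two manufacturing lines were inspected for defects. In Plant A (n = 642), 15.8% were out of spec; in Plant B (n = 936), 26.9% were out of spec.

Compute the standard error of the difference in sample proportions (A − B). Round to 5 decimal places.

The two standard errors are √(0.1580×0.8420/642) = 0.01440 and √(0.2690×0.7310/936) = 0.01449.
Because the samples are independent, SE_diff = √(0.01440² + 0.01449²) = 0.02043.

0.02043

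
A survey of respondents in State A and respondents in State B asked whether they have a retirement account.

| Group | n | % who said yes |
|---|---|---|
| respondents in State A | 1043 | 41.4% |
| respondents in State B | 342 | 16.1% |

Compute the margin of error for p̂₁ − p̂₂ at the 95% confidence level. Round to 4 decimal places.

0.0491

The two standard errors are √(0.4140×0.5860/1043) = 0.01525 and √(0.1610×0.8390/342) = 0.01987.
Because the samples are independent, SE_diff = √(0.01525² + 0.01987²) = 0.02505.
Using z* = 1.960 for 95%, ME = 1.960 × 0.02505 = 0.04910.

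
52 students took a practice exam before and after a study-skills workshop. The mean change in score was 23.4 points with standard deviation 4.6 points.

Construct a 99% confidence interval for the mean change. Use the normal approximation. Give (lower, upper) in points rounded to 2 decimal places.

(21.76, 25.04)

This is a matched-pairs design, so SE = s_d/√n = 4.6/√52 = 0.6379.
Margin = 2.576 × 0.6379 = 1.6432; the interval is 23.4 ± 1.6432 = (21.76, 25.04).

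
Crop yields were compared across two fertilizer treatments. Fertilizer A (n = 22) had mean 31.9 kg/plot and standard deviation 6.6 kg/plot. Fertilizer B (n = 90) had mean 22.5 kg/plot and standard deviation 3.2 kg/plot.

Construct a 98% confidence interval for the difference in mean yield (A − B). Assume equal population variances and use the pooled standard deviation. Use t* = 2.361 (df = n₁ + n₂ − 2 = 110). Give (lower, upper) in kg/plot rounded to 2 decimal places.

(7.11, 11.69)

s_p = √[((n₁−1)s₁² + (n₂−1)s₂²)/(n₁+n₂−2)] = √[(21·6.6² + 89·3.2²)/110] = 4.0744.
SE = 4.0744·√(1/22 + 1/90) = 0.9690.
With t* = 2.361, margin = 2.361 × 0.9690 = 2.2878.
x̄₁ − x̄₂ = 31.9 − 22.5 = 9.4000; interval 9.4000 ± 2.2878 = (7.11, 11.69).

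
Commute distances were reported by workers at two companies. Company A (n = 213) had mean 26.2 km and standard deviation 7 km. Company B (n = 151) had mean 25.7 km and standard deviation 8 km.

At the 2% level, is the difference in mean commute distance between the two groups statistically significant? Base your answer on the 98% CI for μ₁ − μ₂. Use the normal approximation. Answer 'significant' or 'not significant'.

not significant

Standard errors of each mean: 7/√213 = 0.4796 and 8/√151 = 0.6510.
SE(x̄₁ − x̄₂) = √(0.4796² + 0.6510²) = 0.8086 for independent samples with unequal variances.
With z* = 2.326, the margin is 2.326 × 0.8086 = 1.8808.
x̄₁ − x̄₂ = 26.2 − 25.7 = 0.5000; the interval is 0.5000 ± 1.8808 = (-1.3808, 2.3808).
The interval (-1.3808, 2.3808) contains 0, so the difference is not significant.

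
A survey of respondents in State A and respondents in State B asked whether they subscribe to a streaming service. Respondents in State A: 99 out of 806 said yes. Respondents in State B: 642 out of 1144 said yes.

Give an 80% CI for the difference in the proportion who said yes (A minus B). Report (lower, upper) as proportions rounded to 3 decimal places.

p̂₁ = 99/806 = 0.1228 and p̂₂ = 642/1144 = 0.5612.
SE₁ = √(p̂₁(1−p̂₁)/n₁) = √(0.1228·0.8772/806) = 0.01156; SE₂ = √(0.5612·0.4388/1144) = 0.01467.
Independent samples: SE of the difference = √(SE₁² + SE₂²) = √(0.0001336336 + 0.0002152089) = 0.01868.
z* for 80% confidence is 1.282, so the margin of error is 1.282 × 0.01868 = 0.02395.
Point estimate p̂₁ − p̂₂ = 0.1228 − 0.5612 = -0.4384.
-0.4384 ± 0.02395 → (-0.462, -0.414).

(-0.462, -0.414)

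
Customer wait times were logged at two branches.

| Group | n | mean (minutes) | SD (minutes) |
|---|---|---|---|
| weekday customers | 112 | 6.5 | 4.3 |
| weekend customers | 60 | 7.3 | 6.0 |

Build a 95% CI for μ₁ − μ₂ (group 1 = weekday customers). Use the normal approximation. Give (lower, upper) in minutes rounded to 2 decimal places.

Standard errors of each mean: 4.3/√112 = 0.4063 and 6.0/√60 = 0.7746.
SE(x̄₁ − x̄₂) = √(0.4063² + 0.7746²) = 0.8747 for independent samples with unequal variances.
With z* = 1.960, the margin is 1.960 × 0.8747 = 1.7144.
x̄₁ − x̄₂ = 6.5 − 7.3 = -0.8000; the interval is -0.8000 ± 1.7144 = (-2.51, 0.91).

(-2.51, 0.91)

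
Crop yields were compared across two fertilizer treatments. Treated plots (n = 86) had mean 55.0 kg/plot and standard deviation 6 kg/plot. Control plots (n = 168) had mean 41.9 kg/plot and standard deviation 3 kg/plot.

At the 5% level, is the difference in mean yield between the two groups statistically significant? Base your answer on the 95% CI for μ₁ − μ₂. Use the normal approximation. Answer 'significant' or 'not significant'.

significant

Per-group SEs: s₁/√n₁ = 6/√86 = 0.6470, s₂/√n₂ = 3/√168 = 0.2315.
Unpooled SE of the difference: √(0.418609 + 0.05359225) = 0.6872.
Margin of error = z* · SE = 1.960 × 0.6872 = 1.3469.
x̄₁ − x̄₂ = 55.0 − 41.9 = 13.1000.
CI: 13.1000 ± 1.3469 = (11.7531, 14.4469).
The interval (11.7531, 14.4469) does not contain 0, so the difference is significant.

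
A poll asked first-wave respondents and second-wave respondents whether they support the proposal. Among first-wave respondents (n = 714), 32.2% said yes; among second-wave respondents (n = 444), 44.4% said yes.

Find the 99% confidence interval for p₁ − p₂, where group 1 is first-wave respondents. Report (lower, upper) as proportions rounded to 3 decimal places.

The two standard errors are √(0.3220×0.6780/714) = 0.01749 and √(0.4440×0.5560/444) = 0.02358.
Because the samples are independent, SE_diff = √(0.01749² + 0.02358²) = 0.02936.
Using z* = 2.576 for 99%, ME = 2.576 × 0.02936 = 0.07563.
p̂₁ − p̂₂ = -0.1220; interval -0.1220 ± 0.07563 gives (-0.198, -0.046).

(-0.198, -0.046)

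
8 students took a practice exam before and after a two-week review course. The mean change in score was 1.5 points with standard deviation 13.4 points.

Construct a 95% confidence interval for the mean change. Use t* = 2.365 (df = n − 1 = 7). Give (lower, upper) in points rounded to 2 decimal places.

(-9.70, 12.70)

This is a matched-pairs design, so SE = s_d/√n = 13.4/√8 = 4.7376.
Margin = 2.365 × 4.7376 = 11.2044; the interval is 1.5 ± 11.2044 = (-9.70, 12.70).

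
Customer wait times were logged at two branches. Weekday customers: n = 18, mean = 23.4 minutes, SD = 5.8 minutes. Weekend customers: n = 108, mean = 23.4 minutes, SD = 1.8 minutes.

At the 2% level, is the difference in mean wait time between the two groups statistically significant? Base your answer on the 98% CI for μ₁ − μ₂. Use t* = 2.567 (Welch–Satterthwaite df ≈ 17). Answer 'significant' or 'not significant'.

Per-group SEs: s₁/√n₁ = 5.8/√18 = 1.3671, s₂/√n₂ = 1.8/√108 = 0.1732.
Unpooled SE of the difference: √(1.86896241 + 0.02999824) = 1.3780.
Margin of error = t* · SE = 2.567 × 1.3780 = 3.5373.
x̄₁ − x̄₂ = 23.4 − 23.4 = 0.0000.
CI: 0.0000 ± 3.5373 = (-3.5373, 3.5373).
The interval (-3.5373, 3.5373) contains 0, so the difference is not significant.

not significant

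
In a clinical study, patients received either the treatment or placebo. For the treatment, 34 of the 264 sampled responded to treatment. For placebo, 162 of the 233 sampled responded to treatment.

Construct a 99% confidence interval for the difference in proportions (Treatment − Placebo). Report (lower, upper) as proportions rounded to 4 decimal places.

Sample proportions: 34/264 = 0.1288, 162/233 = 0.6953.
Each SE is √(p̂(1−p̂)/n): √(0.1288·0.8712/264) = 0.02062 and √(0.6953·0.3047/233) = 0.03015.
SE(p̂₁ − p̂₂) = √(SE₁² + SE₂²) = √(0.0004251844 + 0.0009090225) = 0.03653, since the two samples are independent.
At 99% confidence z* = 2.576; margin = 2.576 × 0.03653 = 0.09410.
The difference is 0.1288 − 0.6953 = -0.5665, so the interval is -0.5665 ± 0.09410 = (-0.6606, -0.4724).

(-0.6606, -0.4724)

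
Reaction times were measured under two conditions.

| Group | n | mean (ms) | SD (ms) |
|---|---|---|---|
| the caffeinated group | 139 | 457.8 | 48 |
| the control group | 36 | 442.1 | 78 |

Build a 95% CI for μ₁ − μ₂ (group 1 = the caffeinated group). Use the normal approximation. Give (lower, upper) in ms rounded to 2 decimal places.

(-11.00, 42.40)

Per-group SEs: s₁/√n₁ = 48/√139 = 4.0713, s₂/√n₂ = 78/√36 = 13.0000.
Unpooled SE of the difference: √(16.57548369 + 169.0) = 13.6226.
Margin of error = z* · SE = 1.960 × 13.6226 = 26.7003.
x̄₁ − x̄₂ = 457.8 − 442.1 = 15.7000.
CI: 15.7000 ± 26.7003 = (-11.00, 42.40).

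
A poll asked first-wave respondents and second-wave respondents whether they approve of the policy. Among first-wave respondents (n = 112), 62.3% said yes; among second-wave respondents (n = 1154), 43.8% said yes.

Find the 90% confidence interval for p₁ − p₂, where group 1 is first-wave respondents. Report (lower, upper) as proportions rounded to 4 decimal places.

The two standard errors are √(0.6230×0.3770/112) = 0.04579 and √(0.4380×0.5620/1154) = 0.01461.
Because the samples are independent, SE_diff = √(0.04579² + 0.01461²) = 0.04806.
Using z* = 1.645 for 90%, ME = 1.645 × 0.04806 = 0.07906.
p̂₁ − p̂₂ = 0.1850; interval 0.1850 ± 0.07906 gives (0.1059, 0.2641).

(0.1059, 0.2641)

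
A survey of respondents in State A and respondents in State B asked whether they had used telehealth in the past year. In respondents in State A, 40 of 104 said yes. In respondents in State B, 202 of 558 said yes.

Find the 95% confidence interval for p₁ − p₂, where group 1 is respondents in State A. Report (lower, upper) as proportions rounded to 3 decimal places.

First, p̂₁ = 40/104 = 0.3846; p̂₂ = 202/558 = 0.3620.
The two standard errors are √(0.3846×0.6154/104) = 0.04771 and √(0.3620×0.6380/558) = 0.02034.
Because the samples are independent, SE_diff = √(0.04771² + 0.02034²) = 0.05186.
Using z* = 1.960 for 95%, ME = 1.960 × 0.05186 = 0.10165.
p̂₁ − p̂₂ = 0.0226; interval 0.0226 ± 0.10165 gives (-0.079, 0.124).

(-0.079, 0.124)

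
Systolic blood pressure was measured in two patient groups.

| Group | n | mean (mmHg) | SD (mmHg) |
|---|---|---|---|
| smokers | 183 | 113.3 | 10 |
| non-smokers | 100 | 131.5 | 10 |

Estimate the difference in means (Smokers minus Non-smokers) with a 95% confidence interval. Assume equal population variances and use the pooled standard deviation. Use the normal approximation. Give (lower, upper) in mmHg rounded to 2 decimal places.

Pooled variance s_p² = [182·10² + 99·10²] / (183+100−2) = 100.0000, so s_p = 10.0000.
SE_diff = s_p·√(1/n₁ + 1/n₂) = 10.0000·√(1/183 + 1/100) = 1.2436.
z* = 1.960; margin = 1.960 × 1.2436 = 2.4375.
Difference = 113.3 − 131.5 = -18.2000.
-18.2000 ± 2.4375 → (-20.64, -15.76).

(-20.64, -15.76)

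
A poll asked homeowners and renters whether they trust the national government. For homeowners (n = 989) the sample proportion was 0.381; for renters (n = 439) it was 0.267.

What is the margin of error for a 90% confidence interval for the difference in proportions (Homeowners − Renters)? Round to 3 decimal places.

0.043

The two standard errors are √(0.3810×0.6190/989) = 0.01544 and √(0.2670×0.7330/439) = 0.02111.
Because the samples are independent, SE_diff = √(0.01544² + 0.02111²) = 0.02615.
Using z* = 1.645 for 90%, ME = 1.645 × 0.02615 = 0.04302.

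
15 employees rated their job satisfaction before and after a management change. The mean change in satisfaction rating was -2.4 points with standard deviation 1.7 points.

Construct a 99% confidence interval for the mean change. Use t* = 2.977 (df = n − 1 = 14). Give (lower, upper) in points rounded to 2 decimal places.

This is a matched-pairs design, so SE = s_d/√n = 1.7/√15 = 0.4389.
Margin = 2.977 × 0.4389 = 1.3066; the interval is -2.4 ± 1.3066 = (-3.71, -1.09).

(-3.71, -1.09)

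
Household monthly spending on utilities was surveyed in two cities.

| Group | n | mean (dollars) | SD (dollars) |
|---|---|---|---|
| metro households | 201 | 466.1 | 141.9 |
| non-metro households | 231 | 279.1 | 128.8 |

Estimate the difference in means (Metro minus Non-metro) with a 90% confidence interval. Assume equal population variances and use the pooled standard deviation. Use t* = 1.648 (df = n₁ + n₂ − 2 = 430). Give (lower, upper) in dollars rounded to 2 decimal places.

s_p = √[((n₁−1)s₁² + (n₂−1)s₂²)/(n₁+n₂−2)] = √[(200·141.9² + 230·128.8²)/430] = 135.0512.
SE = 135.0512·√(1/201 + 1/231) = 13.0268.
With t* = 1.648, margin = 1.648 × 13.0268 = 21.4682.
x̄₁ − x̄₂ = 466.1 − 279.1 = 187.0000; interval 187.0000 ± 21.4682 = (165.53, 208.47).

(165.53, 208.47)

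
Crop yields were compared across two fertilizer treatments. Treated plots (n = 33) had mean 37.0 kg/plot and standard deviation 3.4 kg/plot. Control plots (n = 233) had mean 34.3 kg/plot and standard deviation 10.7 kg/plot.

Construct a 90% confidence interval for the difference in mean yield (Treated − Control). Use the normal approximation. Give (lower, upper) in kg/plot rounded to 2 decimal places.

SE₁ = s₁/√n₁ = 3.4/√33 = 0.5919; SE₂ = 10.7/√233 = 0.7010.
Independent samples, unequal variances: SE_diff = √(SE₁² + SE₂²) = √(0.35034561 + 0.491401) = 0.9175.
z* = 1.645, so margin of error = 1.645 × 0.9175 = 1.5093.
Difference in means = 37.0 − 34.3 = 2.7000.
2.7000 ± 1.5093 → (1.19, 4.21).

(1.19, 4.21)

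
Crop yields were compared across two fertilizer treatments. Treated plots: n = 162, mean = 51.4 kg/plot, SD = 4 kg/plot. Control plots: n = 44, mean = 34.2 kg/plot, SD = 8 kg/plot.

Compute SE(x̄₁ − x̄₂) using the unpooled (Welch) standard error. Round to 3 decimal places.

1.246

SE₁ = s₁/√n₁ = 4/√162 = 0.3143; SE₂ = 8/√44 = 1.2060.
Independent samples, unequal variances: SE_diff = √(SE₁² + SE₂²) = √(0.09878449 + 1.454436) = 1.2463.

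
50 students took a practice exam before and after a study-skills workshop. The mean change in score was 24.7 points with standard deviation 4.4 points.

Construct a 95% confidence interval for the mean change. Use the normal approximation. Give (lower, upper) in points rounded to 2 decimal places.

This is a matched-pairs design, so SE = s_d/√n = 4.4/√50 = 0.6223.
Margin = 1.960 × 0.6223 = 1.2197; the interval is 24.7 ± 1.2197 = (23.48, 25.92).

(23.48, 25.92)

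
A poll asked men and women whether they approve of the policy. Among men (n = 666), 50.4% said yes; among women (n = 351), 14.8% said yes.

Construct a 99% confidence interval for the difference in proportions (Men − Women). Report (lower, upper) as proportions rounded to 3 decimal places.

(0.286, 0.426)

The two standard errors are √(0.5040×0.4960/666) = 0.01937 and √(0.1480×0.8520/351) = 0.01895.
Because the samples are independent, SE_diff = √(0.01937² + 0.01895²) = 0.02710.
Using z* = 2.576 for 99%, ME = 2.576 × 0.02710 = 0.06981.
p̂₁ − p̂₂ = 0.3560; interval 0.3560 ± 0.06981 gives (0.286, 0.426).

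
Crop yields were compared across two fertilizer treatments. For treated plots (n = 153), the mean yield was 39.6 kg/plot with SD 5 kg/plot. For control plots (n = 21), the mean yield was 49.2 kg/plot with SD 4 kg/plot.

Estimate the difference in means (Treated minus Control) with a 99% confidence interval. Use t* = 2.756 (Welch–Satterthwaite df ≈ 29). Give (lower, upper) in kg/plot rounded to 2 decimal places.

Per-group SEs: s₁/√n₁ = 5/√153 = 0.4042, s₂/√n₂ = 4/√21 = 0.8729.
Unpooled SE of the difference: √(0.16337764 + 0.76195441) = 0.9619.
Margin of error = t* · SE = 2.756 × 0.9619 = 2.6510.
x̄₁ − x̄₂ = 39.6 − 49.2 = -9.6000.
CI: -9.6000 ± 2.6510 = (-12.25, -6.95).

(-12.25, -6.95)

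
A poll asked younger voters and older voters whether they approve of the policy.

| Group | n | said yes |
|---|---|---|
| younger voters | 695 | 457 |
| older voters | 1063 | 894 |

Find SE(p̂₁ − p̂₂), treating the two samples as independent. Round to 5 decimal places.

0.02121

Sample proportions: 457/695 = 0.6576, 894/1063 = 0.8410.
Each SE is √(p̂(1−p̂)/n): √(0.6576·0.3424/695) = 0.01800 and √(0.8410·0.1590/1063) = 0.01122.
SE(p̂₁ − p̂₂) = √(SE₁² + SE₂²) = √(0.000324 + 0.0001258884) = 0.02121, since the two samples are independent.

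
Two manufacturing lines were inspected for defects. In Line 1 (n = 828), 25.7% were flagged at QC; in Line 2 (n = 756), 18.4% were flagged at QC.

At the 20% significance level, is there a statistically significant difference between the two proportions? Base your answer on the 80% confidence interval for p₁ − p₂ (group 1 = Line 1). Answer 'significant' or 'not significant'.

SE₁ = √(p̂₁(1−p̂₁)/n₁) = √(0.2570·0.7430/828) = 0.01519; SE₂ = √(0.1840·0.8160/756) = 0.01409.
Independent samples: SE of the difference = √(SE₁² + SE₂²) = √(0.0002307361 + 0.0001985281) = 0.02072.
z* for 80% confidence is 1.282, so the margin of error is 1.282 × 0.02072 = 0.02656.
Point estimate p̂₁ − p̂₂ = 0.2570 − 0.1840 = 0.0730.
0.0730 ± 0.02656 → (0.04644, 0.09956).
The interval (0.04644, 0.09956) does not contain 0, so the difference is significant.

significant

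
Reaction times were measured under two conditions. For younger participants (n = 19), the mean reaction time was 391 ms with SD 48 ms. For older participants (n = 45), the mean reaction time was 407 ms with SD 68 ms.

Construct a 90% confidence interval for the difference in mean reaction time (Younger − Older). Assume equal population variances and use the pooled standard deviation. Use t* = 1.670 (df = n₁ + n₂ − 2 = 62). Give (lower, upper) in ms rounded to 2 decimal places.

(-44.72, 12.72)

s_p = √[((n₁−1)s₁² + (n₂−1)s₂²)/(n₁+n₂−2)] = √[(18·48² + 44·68²)/62] = 62.8526.
SE = 62.8526·√(1/19 + 1/45) = 17.1961.
With t* = 1.670, margin = 1.670 × 17.1961 = 28.7175.
x̄₁ − x̄₂ = 391 − 407 = -16.0000; interval -16.0000 ± 28.7175 = (-44.72, 12.72).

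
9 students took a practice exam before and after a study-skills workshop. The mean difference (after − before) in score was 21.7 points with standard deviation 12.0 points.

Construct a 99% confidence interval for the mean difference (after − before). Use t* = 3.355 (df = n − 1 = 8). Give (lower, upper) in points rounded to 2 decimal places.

Paired design: SE = s_d/√n = 12.0/√9 = 4.0000.
t* = 3.355; margin of error = 3.355 × 4.0000 = 13.4200.
21.7 ± 13.4200 → (8.28, 35.12).

(8.28, 35.12)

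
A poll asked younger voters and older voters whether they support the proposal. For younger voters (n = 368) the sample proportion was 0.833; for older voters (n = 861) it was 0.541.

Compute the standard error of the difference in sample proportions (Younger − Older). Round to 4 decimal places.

The two standard errors are √(0.8330×0.1670/368) = 0.01944 and √(0.5410×0.4590/861) = 0.01698.
Because the samples are independent, SE_diff = √(0.01944² + 0.01698²) = 0.02581.

0.0258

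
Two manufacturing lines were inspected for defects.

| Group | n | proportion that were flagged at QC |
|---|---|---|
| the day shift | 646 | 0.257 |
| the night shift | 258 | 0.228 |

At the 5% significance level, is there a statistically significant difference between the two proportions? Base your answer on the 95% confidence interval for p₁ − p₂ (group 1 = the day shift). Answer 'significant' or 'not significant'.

not significant

Each SE is √(p̂(1−p̂)/n): √(0.2570·0.7430/646) = 0.01719 and √(0.2280·0.7720/258) = 0.02612.
SE(p̂₁ − p̂₂) = √(SE₁² + SE₂²) = √(0.0002954961 + 0.0006822544) = 0.03127, since the two samples are independent.
At 95% confidence z* = 1.960; margin = 1.960 × 0.03127 = 0.06129.
The difference is 0.2570 − 0.2280 = 0.0290, so the interval is 0.0290 ± 0.06129 = (-0.03229, 0.09029).
The interval (-0.03229, 0.09029) contains 0, so the difference is not significant.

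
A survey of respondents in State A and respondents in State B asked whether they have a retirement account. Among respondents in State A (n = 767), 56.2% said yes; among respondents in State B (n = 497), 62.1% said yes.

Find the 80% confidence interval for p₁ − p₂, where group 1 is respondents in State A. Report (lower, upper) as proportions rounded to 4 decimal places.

The two standard errors are √(0.5620×0.4380/767) = 0.01791 and √(0.6210×0.3790/497) = 0.02176.
Because the samples are independent, SE_diff = √(0.01791² + 0.02176²) = 0.02818.
Using z* = 1.282 for 80%, ME = 1.282 × 0.02818 = 0.03613.
p̂₁ − p̂₂ = -0.0590; interval -0.0590 ± 0.03613 gives (-0.0951, -0.0229).

(-0.0951, -0.0229)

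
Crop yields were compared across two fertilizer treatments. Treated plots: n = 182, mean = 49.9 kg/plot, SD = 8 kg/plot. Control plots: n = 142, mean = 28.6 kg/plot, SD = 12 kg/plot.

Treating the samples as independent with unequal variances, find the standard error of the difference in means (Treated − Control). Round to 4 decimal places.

1.1686

Standard errors of each mean: 8/√182 = 0.5930 and 12/√142 = 1.0070.
SE(x̄₁ − x̄₂) = √(0.5930² + 1.0070²) = 1.1686 for independent samples with unequal variances.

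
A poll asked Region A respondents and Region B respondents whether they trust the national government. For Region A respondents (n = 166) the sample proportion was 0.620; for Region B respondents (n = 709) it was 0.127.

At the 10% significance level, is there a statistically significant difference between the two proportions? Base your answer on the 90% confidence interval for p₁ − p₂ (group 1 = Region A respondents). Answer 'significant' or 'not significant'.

significant

The two standard errors are √(0.6200×0.3800/166) = 0.03767 and √(0.1270×0.8730/709) = 0.01251.
Because the samples are independent, SE_diff = √(0.03767² + 0.01251²) = 0.03969.
Using z* = 1.645 for 90%, ME = 1.645 × 0.03969 = 0.06529.
p̂₁ − p̂₂ = 0.4930; interval 0.4930 ± 0.06529 gives (0.42771, 0.55829).
The interval (0.42771, 0.55829) does not contain 0, so the difference is significant.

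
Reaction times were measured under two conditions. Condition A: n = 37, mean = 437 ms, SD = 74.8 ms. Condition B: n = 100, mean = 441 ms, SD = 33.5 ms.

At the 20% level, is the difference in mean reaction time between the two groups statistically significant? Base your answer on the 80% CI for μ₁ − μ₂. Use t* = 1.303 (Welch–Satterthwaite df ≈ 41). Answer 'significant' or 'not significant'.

Standard errors of each mean: 74.8/√37 = 12.2970 and 33.5/√100 = 3.3500.
SE(x̄₁ − x̄₂) = √(12.2970² + 3.3500²) = 12.7451 for independent samples with unequal variances.
With t* = 1.303, the margin is 1.303 × 12.7451 = 16.6069.
x̄₁ − x̄₂ = 437 − 441 = -4.0000; the interval is -4.0000 ± 16.6069 = (-20.6069, 12.6069).
The interval (-20.6069, 12.6069) contains 0, so the difference is not significant.

not significant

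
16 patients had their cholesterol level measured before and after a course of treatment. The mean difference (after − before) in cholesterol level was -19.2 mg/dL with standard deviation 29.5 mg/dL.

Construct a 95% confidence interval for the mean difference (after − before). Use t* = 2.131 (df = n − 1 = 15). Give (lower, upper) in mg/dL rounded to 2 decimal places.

(-34.92, -3.48)

Paired design: SE = s_d/√n = 29.5/√16 = 7.3750.
t* = 2.131; margin of error = 2.131 × 7.3750 = 15.7161.
-19.2 ± 15.7161 → (-34.92, -3.48).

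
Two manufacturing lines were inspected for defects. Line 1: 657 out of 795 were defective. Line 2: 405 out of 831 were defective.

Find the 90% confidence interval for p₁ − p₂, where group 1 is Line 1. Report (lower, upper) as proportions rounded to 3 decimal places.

p̂₁ = 657/795 = 0.8264 and p̂₂ = 405/831 = 0.4874.
SE₁ = √(p̂₁(1−p̂₁)/n₁) = √(0.8264·0.1736/795) = 0.01343; SE₂ = √(0.4874·0.5126/831) = 0.01734.
Independent samples: SE of the difference = √(SE₁² + SE₂²) = √(0.0001803649 + 0.0003006756) = 0.02193.
z* for 90% confidence is 1.645, so the margin of error is 1.645 × 0.02193 = 0.03607.
Point estimate p̂₁ − p̂₂ = 0.8264 − 0.4874 = 0.3390.
0.3390 ± 0.03607 → (0.303, 0.375).

(0.303, 0.375)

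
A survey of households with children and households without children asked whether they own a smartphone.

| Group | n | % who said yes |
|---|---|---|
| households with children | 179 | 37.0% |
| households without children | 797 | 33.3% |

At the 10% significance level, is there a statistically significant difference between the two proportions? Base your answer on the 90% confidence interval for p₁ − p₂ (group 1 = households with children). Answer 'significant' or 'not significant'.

not significant

Each SE is √(p̂(1−p̂)/n): √(0.3700·0.6300/179) = 0.03609 and √(0.3330·0.6670/797) = 0.01669.
SE(p̂₁ − p̂₂) = √(SE₁² + SE₂²) = √(0.0013024881 + 0.0002785561) = 0.03976, since the two samples are independent.
At 90% confidence z* = 1.645; margin = 1.645 × 0.03976 = 0.06541.
The difference is 0.3700 − 0.3330 = 0.0370, so the interval is 0.0370 ± 0.06541 = (-0.02841, 0.10241).
The interval (-0.02841, 0.10241) contains 0, so the difference is not significant.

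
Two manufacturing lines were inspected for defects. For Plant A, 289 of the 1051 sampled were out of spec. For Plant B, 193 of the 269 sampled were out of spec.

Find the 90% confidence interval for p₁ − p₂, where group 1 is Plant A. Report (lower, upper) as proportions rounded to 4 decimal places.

(-0.4930, -0.3920)

Sample proportions: 289/1051 = 0.2750, 193/269 = 0.7175.
Each SE is √(p̂(1−p̂)/n): √(0.2750·0.7250/1051) = 0.01377 and √(0.7175·0.2825/269) = 0.02745.
SE(p̂₁ − p̂₂) = √(SE₁² + SE₂²) = √(0.0001896129 + 0.0007535025) = 0.03071, since the two samples are independent.
At 90% confidence z* = 1.645; margin = 1.645 × 0.03071 = 0.05052.
The difference is 0.2750 − 0.7175 = -0.4425, so the interval is -0.4425 ± 0.05052 = (-0.4930, -0.3920).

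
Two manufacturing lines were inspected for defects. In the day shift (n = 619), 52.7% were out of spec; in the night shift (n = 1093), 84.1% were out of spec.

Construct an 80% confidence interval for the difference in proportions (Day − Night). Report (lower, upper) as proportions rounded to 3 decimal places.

(-0.343, -0.285)

The two standard errors are √(0.5270×0.4730/619) = 0.02007 and √(0.8410×0.1590/1093) = 0.01106.
Because the samples are independent, SE_diff = √(0.02007² + 0.01106²) = 0.02292.
Using z* = 1.282 for 80%, ME = 1.282 × 0.02292 = 0.02938.
p̂₁ − p̂₂ = -0.3140; interval -0.3140 ± 0.02938 gives (-0.343, -0.285).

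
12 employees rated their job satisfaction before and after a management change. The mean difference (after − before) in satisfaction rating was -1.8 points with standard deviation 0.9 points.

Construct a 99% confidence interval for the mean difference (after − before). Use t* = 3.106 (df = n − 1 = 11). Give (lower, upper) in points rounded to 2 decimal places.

This is a matched-pairs design, so SE = s_d/√n = 0.9/√12 = 0.2598.
Margin = 3.106 × 0.2598 = 0.8069; the interval is -1.8 ± 0.8069 = (-2.61, -0.99).

(-2.61, -0.99)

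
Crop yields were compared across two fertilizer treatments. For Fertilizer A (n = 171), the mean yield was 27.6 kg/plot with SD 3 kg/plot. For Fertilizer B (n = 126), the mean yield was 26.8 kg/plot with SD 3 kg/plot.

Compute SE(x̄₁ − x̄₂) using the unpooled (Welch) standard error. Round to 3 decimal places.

Standard errors of each mean: 3/√171 = 0.2294 and 3/√126 = 0.2673.
SE(x̄₁ − x̄₂) = √(0.2294² + 0.2673²) = 0.3522 for independent samples with unequal variances.

0.352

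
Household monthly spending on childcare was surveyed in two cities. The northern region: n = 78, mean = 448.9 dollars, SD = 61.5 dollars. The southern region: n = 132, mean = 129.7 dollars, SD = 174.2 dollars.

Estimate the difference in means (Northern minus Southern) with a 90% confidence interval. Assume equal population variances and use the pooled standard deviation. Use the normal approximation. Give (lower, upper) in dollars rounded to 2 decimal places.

Pooled variance s_p² = [77·61.5² + 131·174.2²] / (78+132−2) = 20512.0774, so s_p = 143.2204.
SE_diff = s_p·√(1/n₁ + 1/n₂) = 143.2204·√(1/78 + 1/132) = 20.4541.
z* = 1.645; margin = 1.645 × 20.4541 = 33.6470.
Difference = 448.9 − 129.7 = 319.2000.
319.2000 ± 33.6470 → (285.55, 352.85).

(285.55, 352.85)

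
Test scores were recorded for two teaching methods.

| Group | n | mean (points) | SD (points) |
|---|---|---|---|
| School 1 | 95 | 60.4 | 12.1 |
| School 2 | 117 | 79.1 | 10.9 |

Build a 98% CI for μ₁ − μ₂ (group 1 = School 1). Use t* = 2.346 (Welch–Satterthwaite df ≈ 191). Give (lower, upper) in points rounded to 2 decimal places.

Per-group SEs: s₁/√n₁ = 12.1/√95 = 1.2414, s₂/√n₂ = 10.9/√117 = 1.0077.
Unpooled SE of the difference: √(1.54107396 + 1.01545929) = 1.5989.
Margin of error = t* · SE = 2.346 × 1.5989 = 3.7510.
x̄₁ − x̄₂ = 60.4 − 79.1 = -18.7000.
CI: -18.7000 ± 3.7510 = (-22.45, -14.95).

(-22.45, -14.95)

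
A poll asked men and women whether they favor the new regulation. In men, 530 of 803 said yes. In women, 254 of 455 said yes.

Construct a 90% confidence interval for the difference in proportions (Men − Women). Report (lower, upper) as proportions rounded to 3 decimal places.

(0.055, 0.149)

p̂₁ = 530/803 = 0.6600 and p̂₂ = 254/455 = 0.5582.
SE₁ = √(p̂₁(1−p̂₁)/n₁) = √(0.6600·0.3400/803) = 0.01672; SE₂ = √(0.5582·0.4418/455) = 0.02328.
Independent samples: SE of the difference = √(SE₁² + SE₂²) = √(0.0002795584 + 0.0005419584) = 0.02866.
z* for 90% confidence is 1.645, so the margin of error is 1.645 × 0.02866 = 0.04715.
Point estimate p̂₁ − p̂₂ = 0.6600 − 0.5582 = 0.1018.
0.1018 ± 0.04715 → (0.055, 0.149).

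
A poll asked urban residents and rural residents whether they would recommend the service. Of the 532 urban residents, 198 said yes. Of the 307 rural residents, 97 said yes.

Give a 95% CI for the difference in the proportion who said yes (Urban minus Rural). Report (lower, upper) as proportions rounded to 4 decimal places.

(-0.0101, 0.1225)

Sample proportions: 198/532 = 0.3722, 97/307 = 0.3160.
Each SE is √(p̂(1−p̂)/n): √(0.3722·0.6278/532) = 0.02096 and √(0.3160·0.6840/307) = 0.02653.
SE(p̂₁ − p̂₂) = √(SE₁² + SE₂²) = √(0.0004393216 + 0.0007038409) = 0.03381, since the two samples are independent.
At 95% confidence z* = 1.960; margin = 1.960 × 0.03381 = 0.06627.
The difference is 0.3722 − 0.3160 = 0.0562, so the interval is 0.0562 ± 0.06627 = (-0.0101, 0.1225).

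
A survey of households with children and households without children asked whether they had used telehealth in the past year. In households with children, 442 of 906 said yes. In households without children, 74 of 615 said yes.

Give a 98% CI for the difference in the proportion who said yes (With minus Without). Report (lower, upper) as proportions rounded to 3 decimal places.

p̂₁ = 442/906 = 0.4879 and p̂₂ = 74/615 = 0.1203.
SE₁ = √(p̂₁(1−p̂₁)/n₁) = √(0.4879·0.5121/906) = 0.01661; SE₂ = √(0.1203·0.8797/615) = 0.01312.
Independent samples: SE of the difference = √(SE₁² + SE₂²) = √(0.0002758921 + 0.0001721344) = 0.02117.
z* for 98% confidence is 2.326, so the margin of error is 2.326 × 0.02117 = 0.04924.
Point estimate p̂₁ − p̂₂ = 0.4879 − 0.1203 = 0.3676.
0.3676 ± 0.04924 → (0.318, 0.417).

(0.318, 0.417)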